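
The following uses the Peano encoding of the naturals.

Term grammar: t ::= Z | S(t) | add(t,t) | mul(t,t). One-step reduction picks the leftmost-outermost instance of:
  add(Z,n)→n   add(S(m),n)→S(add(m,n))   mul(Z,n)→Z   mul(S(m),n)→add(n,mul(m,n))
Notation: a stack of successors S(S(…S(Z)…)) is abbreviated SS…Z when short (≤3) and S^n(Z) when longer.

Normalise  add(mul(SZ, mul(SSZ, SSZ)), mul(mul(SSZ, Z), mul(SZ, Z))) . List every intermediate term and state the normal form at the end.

Answer: normal form = S^4(Z)  (in 27 steps)

Reduction:
  start: add(mul(SZ, mul(SSZ, SSZ)), mul(mul(SSZ, Z), mul(SZ, Z)))
  [1] add(add(mul(SSZ, SSZ), mul(Z, mul(SSZ, SSZ))), mul(mul(SSZ, Z), mul(SZ, Z)))
  [2] add(add(add(SSZ, mul(SZ, SSZ)), mul(Z, mul(SSZ, SSZ))), mul(mul(SSZ, Z), mul(SZ, Z)))
  [3] add(add(S(add(SZ, mul(SZ, SSZ))), mul(Z, mul(SSZ, SSZ))), mul(mul(SSZ, Z), mul(SZ, Z)))
  [4] add(S(add(add(SZ, mul(SZ, SSZ)), mul(Z, mul(SSZ, SSZ)))), mul(mul(SSZ, Z), mul(SZ, Z)))
  [5] S(add(add(add(SZ, mul(SZ, SSZ)), mul(Z, mul(SSZ, SSZ))), mul(mul(SSZ, Z), mul(SZ, Z))))
  [6] S(add(add(S(add(Z, mul(SZ, SSZ))), mul(Z, mul(SSZ, SSZ))), mul(mul(SSZ, Z), mul(SZ, Z))))
  [7] S(add(S(add(add(Z, mul(SZ, SSZ)), mul(Z, mul(SSZ, SSZ)))), mul(mul(SSZ, Z), mul(SZ, Z))))
  [8] S(S(add(add(add(Z, mul(SZ, SSZ)), mul(Z, mul(SSZ, SSZ))), mul(mul(SSZ, Z), mul(SZ, Z)))))
  [9] S(S(add(add(mul(SZ, SSZ), mul(Z, mul(SSZ, SSZ))), mul(mul(SSZ, Z), mul(SZ, Z)))))
  [10] S(S(add(add(add(SSZ, mul(Z, SSZ)), mul(Z, mul(SSZ, SSZ))), mul(mul(SSZ, Z), mul(SZ, Z)))))
  [11] S(S(add(add(S(add(SZ, mul(Z, SSZ))), mul(Z, mul(SSZ, SSZ))), mul(mul(SSZ, Z), mul(SZ, Z)))))
  [12] S(S(add(S(add(add(SZ, mul(Z, SSZ)), mul(Z, mul(SSZ, SSZ)))), mul(mul(SSZ, Z), mul(SZ, Z)))))
  [13] S(S(S(add(add(add(SZ, mul(Z, SSZ)), mul(Z, mul(SSZ, SSZ))), mul(mul(SSZ, Z), mul(SZ, Z))))))
  [14] S(S(S(add(add(S(add(Z, mul(Z, SSZ))), mul(Z, mul(SSZ, SSZ))), mul(mul(SSZ, Z), mul(SZ, Z))))))
  [15] S(S(S(add(S(add(add(Z, mul(Z, SSZ)), mul(Z, mul(SSZ, SSZ)))), mul(mul(SSZ, Z), mul(SZ, Z))))))
  [16] S(S(S(S(add(add(add(Z, mul(Z, SSZ)), mul(Z, mul(SSZ, SSZ))), mul(mul(SSZ, Z), mul(SZ, Z)))))))
  [17] S(S(S(S(add(add(mul(Z, SSZ), mul(Z, mul(SSZ, SSZ))), mul(mul(SSZ, Z), mul(SZ, Z)))))))
  [18] S(S(S(S(add(add(Z, mul(Z, mul(SSZ, SSZ))), mul(mul(SSZ, Z), mul(SZ, Z)))))))
  [19] S(S(S(S(add(mul(Z, mul(SSZ, SSZ)), mul(mul(SSZ, Z), mul(SZ, Z)))))))
  [20] S(S(S(S(add(Z, mul(mul(SSZ, Z), mul(SZ, Z)))))))
  [21] S(S(S(S(mul(mul(SSZ, Z), mul(SZ, Z))))))
  [22] S(S(S(S(mul(add(Z, mul(SZ, Z)), mul(SZ, Z))))))
  [23] S(S(S(S(mul(mul(SZ, Z), mul(SZ, Z))))))
  [24] S(S(S(S(mul(add(Z, mul(Z, Z)), mul(SZ, Z))))))
  [25] S(S(S(S(mul(mul(Z, Z), mul(SZ, Z))))))
  [26] S(S(S(S(mul(Z, mul(SZ, Z))))))
  [27] S^4(Z)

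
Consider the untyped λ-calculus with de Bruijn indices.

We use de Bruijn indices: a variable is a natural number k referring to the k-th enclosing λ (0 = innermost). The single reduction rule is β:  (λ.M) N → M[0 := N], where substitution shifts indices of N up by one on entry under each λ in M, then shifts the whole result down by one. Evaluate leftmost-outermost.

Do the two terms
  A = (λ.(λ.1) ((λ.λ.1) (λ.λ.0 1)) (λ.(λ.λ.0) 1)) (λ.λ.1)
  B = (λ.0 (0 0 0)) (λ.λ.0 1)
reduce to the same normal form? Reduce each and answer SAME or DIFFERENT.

Answer: DIFFERENT — A ⇓ λ.λ.λ.0, B ⇓ λ.0 (λ.0 (λ.λ.0 1))

Derivation:
Term A:
  start: (λ.(λ.1) ((λ.λ.1) (λ.λ.0 1)) (λ.(λ.λ.0) 1)) (λ.λ.1)
  step 1: (λ.λ.λ.1) ((λ.λ.1) (λ.λ.0 1)) (λ.(λ.λ.0) (λ.λ.1))
  step 2: (λ.λ.1) (λ.(λ.λ.0) (λ.λ.1))
  step 3: λ.λ.(λ.λ.0) (λ.λ.1)
  step 4: λ.λ.λ.0

Term B:
  start: (λ.0 (0 0 0)) (λ.λ.0 1)
  step 1: (λ.λ.0 1) ((λ.λ.0 1) (λ.λ.0 1) (λ.λ.0 1))
  step 2: λ.0 ((λ.λ.0 1) (λ.λ.0 1) (λ.λ.0 1))
  step 3: λ.0 ((λ.0 (λ.λ.0 1)) (λ.λ.0 1))
  step 4: λ.0 ((λ.λ.0 1) (λ.λ.0 1))
  step 5: λ.0 (λ.0 (λ.λ.0 1))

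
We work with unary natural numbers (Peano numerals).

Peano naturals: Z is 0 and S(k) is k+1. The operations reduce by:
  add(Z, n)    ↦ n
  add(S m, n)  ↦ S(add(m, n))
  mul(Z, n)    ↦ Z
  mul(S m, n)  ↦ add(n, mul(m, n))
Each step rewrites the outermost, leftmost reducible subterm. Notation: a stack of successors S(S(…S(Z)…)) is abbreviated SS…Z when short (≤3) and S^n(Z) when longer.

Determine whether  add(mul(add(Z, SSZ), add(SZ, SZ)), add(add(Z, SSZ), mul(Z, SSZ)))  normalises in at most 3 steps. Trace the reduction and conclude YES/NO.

Answer: NO — after 3 steps the term is add(add(S(add(Z, SZ)), mul(SZ, add(SZ, SZ))), add(add(Z, SSZ), mul(Z, SSZ))), not yet normal

Derivation:
  start: add(mul(add(Z, SSZ), add(SZ, SZ)), add(add(Z, SSZ), mul(Z, SSZ)))
  →1  add(mul(SSZ, add(SZ, SZ)), add(add(Z, SSZ), mul(Z, SSZ)))
  →2  add(add(add(SZ, SZ), mul(SZ, add(SZ, SZ))), add(add(Z, SSZ), mul(Z, SSZ)))
  →3  add(add(S(add(Z, SZ)), mul(SZ, add(SZ, SZ))), add(add(Z, SSZ), mul(Z, SSZ)))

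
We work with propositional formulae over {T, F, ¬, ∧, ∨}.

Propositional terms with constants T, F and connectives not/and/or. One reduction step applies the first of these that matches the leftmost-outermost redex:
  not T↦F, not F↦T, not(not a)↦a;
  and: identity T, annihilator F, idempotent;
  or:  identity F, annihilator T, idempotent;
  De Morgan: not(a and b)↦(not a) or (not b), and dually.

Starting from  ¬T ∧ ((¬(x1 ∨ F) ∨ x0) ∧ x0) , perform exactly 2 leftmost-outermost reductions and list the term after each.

  start: ¬T ∧ ((¬(x1 ∨ F) ∨ x0) ∧ x0)
  step 1: F ∧ ((¬(x1 ∨ F) ∨ x0) ∧ x0)
  step 2: F

Answer: after 2 steps: F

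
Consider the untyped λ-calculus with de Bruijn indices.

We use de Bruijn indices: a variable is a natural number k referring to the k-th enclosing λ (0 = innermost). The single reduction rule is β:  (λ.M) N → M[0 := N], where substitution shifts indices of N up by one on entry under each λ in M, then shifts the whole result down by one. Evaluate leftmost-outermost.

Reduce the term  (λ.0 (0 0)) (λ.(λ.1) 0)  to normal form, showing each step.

Answer: normal form = λ.0  (in 6 steps)

Working:
  start: (λ.0 (0 0)) (λ.(λ.1) 0)
  →1  (λ.(λ.1) 0) ((λ.(λ.1) 0) (λ.(λ.1) 0))
  →2  (λ.(λ.(λ.1) 0) (λ.(λ.1) 0)) ((λ.(λ.1) 0) (λ.(λ.1) 0))
  →3  (λ.(λ.1) 0) (λ.(λ.1) 0)
  →4  (λ.λ.(λ.1) 0) (λ.(λ.1) 0)
  →5  λ.(λ.1) 0
  →6  λ.0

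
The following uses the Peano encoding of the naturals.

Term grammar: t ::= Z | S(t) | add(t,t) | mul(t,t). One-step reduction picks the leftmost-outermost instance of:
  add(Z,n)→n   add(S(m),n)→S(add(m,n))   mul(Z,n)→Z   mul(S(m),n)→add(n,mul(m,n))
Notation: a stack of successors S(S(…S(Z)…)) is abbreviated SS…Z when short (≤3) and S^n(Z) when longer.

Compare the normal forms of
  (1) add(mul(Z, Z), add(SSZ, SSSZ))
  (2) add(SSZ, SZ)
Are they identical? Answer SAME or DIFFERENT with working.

Answer: DIFFERENT — A ⇓ S^5(Z), B ⇓ SSSZ

Derivation:
Term A:
  start: add(mul(Z, Z), add(SSZ, SSSZ))
  step 1: add(Z, add(SSZ, SSSZ))
  step 2: add(SSZ, SSSZ)
  step 3: S(add(SZ, SSSZ))
  step 4: S(S(add(Z, SSSZ)))
  step 5: S^5(Z)

Term B:
  start: add(SSZ, SZ)
  step 1: S(add(SZ, SZ))
  step 2: S(S(add(Z, SZ)))
  step 3: SSSZ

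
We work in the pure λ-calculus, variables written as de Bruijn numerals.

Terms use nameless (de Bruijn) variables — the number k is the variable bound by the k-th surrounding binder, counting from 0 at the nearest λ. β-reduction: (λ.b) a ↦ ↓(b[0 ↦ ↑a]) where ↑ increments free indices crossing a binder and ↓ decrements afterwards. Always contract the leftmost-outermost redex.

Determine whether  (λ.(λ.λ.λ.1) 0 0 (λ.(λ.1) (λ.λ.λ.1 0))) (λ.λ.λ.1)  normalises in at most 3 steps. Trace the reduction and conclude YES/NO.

  start: (λ.(λ.λ.λ.1) 0 0 (λ.(λ.1) (λ.λ.λ.1 0))) (λ.λ.λ.1)
  →1  (λ.λ.λ.1) (λ.λ.λ.1) (λ.λ.λ.1) (λ.(λ.1) (λ.λ.λ.1 0))
  →2  (λ.λ.1) (λ.λ.λ.1) (λ.(λ.1) (λ.λ.λ.1 0))
  →3  (λ.λ.λ.λ.1) (λ.(λ.1) (λ.λ.λ.1 0))

Answer: NO — after 3 steps the term is (λ.λ.λ.λ.1) (λ.(λ.1) (λ.λ.λ.1 0)), not yet normal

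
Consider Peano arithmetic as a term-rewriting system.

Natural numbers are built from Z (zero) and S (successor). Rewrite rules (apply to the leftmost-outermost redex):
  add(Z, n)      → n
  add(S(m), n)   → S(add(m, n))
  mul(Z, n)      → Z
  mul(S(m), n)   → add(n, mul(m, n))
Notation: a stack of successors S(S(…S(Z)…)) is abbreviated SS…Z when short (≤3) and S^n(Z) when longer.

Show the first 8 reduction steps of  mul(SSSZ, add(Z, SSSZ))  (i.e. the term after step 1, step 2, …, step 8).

  start: mul(SSSZ, add(Z, SSSZ))
  step 1: add(add(Z, SSSZ), mul(SSZ, add(Z, SSSZ)))
  step 2: add(SSSZ, mul(SSZ, add(Z, SSSZ)))
  step 3: S(add(SSZ, mul(SSZ, add(Z, SSSZ))))
  step 4: S(S(add(SZ, mul(SSZ, add(Z, SSSZ)))))
  step 5: S(S(S(add(Z, mul(SSZ, add(Z, SSSZ))))))
  step 6: S(S(S(mul(SSZ, add(Z, SSSZ)))))
  step 7: S(S(S(add(add(Z, SSSZ), mul(SZ, add(Z, SSSZ))))))
  step 8: S(S(S(add(SSSZ, mul(SZ, add(Z, SSSZ))))))

Answer: after 8 steps: S(S(S(add(SSSZ, mul(SZ, add(Z, SSSZ))))))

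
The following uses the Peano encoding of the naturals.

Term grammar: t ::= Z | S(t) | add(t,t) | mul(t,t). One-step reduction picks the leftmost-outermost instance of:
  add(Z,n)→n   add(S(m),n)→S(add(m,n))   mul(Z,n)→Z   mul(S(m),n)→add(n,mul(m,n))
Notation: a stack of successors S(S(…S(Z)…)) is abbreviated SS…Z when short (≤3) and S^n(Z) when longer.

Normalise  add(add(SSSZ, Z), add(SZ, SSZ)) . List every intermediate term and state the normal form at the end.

Answer: normal form = S^6(Z)  (in 10 steps)

Reduction:
  start: add(add(SSSZ, Z), add(SZ, SSZ))
  step 1: add(S(add(SSZ, Z)), add(SZ, SSZ))
  step 2: S(add(add(SSZ, Z), add(SZ, SSZ)))
  step 3: S(add(S(add(SZ, Z)), add(SZ, SSZ)))
  step 4: S(S(add(add(SZ, Z), add(SZ, SSZ))))
  step 5: S(S(add(S(add(Z, Z)), add(SZ, SSZ))))
  step 6: S(S(S(add(add(Z, Z), add(SZ, SSZ)))))
  step 7: S(S(S(add(Z, add(SZ, SSZ)))))
  step 8: S(S(S(add(SZ, SSZ))))
  step 9: S(S(S(S(add(Z, SSZ)))))
  step 10: S^6(Z)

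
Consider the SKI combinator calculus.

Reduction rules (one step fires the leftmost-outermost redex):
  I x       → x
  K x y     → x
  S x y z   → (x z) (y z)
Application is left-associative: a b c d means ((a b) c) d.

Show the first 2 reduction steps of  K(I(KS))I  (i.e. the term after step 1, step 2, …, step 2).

  start: K(I(KS))I
  →1  I(KS)
  →2  KS

Answer: after 2 steps: KS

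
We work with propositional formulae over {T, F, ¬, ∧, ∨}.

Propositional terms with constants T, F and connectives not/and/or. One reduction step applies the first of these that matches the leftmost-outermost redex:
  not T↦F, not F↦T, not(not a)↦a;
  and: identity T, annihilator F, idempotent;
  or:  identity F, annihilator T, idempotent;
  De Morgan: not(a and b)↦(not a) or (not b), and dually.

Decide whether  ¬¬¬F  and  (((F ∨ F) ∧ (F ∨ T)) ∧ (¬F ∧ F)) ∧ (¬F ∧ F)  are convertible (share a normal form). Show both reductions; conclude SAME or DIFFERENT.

Term A:
  start: ¬¬¬F
  step 1: ¬F
  step 2: T

Term B:
  start: (((F ∨ F) ∧ (F ∨ T)) ∧ (¬F ∧ F)) ∧ (¬F ∧ F)
  step 1: ((F ∧ (F ∨ T)) ∧ (¬F ∧ F)) ∧ (¬F ∧ F)
  step 2: (F ∧ (¬F ∧ F)) ∧ (¬F ∧ F)
  step 3: F ∧ (¬F ∧ F)
  step 4: F

Answer: DIFFERENT — A ⇓ T, B ⇓ F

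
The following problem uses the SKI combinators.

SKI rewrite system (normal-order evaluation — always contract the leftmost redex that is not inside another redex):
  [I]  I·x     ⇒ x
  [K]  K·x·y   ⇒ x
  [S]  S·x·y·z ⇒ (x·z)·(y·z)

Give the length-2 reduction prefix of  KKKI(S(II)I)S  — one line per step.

Answer: after 2 steps: IS

Working:
  start: KKKI(S(II)I)S
  [1] KI(S(II)I)S
  [2] IS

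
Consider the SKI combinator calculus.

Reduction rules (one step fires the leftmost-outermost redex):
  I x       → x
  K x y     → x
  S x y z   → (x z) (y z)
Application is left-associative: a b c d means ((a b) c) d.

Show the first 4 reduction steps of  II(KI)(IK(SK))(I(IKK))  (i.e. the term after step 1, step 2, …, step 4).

Answer: after 4 steps: I(IKK)

Working:
  start: II(KI)(IK(SK))(I(IKK))
  step 1: I(KI)(IK(SK))(I(IKK))
  step 2: KI(IK(SK))(I(IKK))
  step 3: I(I(IKK))
  step 4: I(IKK)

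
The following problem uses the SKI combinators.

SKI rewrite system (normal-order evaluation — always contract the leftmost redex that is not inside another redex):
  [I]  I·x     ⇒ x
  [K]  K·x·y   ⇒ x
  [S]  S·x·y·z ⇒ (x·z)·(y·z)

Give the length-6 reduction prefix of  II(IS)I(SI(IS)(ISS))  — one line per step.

Answer: after 6 steps: SI(SS(IS(ISS)))

Working:
  start: II(IS)I(SI(IS)(ISS))
  step 1: I(IS)I(SI(IS)(ISS))
  step 2: ISI(SI(IS)(ISS))
  step 3: SI(SI(IS)(ISS))
  step 4: SI(I(ISS)(IS(ISS)))
  step 5: SI(ISS(IS(ISS)))
  step 6: SI(SS(IS(ISS)))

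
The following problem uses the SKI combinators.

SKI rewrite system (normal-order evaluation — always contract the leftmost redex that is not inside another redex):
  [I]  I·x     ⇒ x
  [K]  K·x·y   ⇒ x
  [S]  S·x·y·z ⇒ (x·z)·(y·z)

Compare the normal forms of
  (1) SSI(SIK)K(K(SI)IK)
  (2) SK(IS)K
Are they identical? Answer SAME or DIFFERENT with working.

Term A:
  start: SSI(SIK)K(K(SI)IK)
  [1] S(SIK)(I(SIK))K(K(SI)IK)
  [2] SIKK(I(SIK)K)(K(SI)IK)
  [3] IK(KK)(I(SIK)K)(K(SI)IK)
  [4] K(KK)(I(SIK)K)(K(SI)IK)
  [5] KK(K(SI)IK)
  [6] K

Term B:
  start: SK(IS)K
  [1] KK(ISK)
  [2] K

Answer: SAME — A ⇓ K, B ⇓ K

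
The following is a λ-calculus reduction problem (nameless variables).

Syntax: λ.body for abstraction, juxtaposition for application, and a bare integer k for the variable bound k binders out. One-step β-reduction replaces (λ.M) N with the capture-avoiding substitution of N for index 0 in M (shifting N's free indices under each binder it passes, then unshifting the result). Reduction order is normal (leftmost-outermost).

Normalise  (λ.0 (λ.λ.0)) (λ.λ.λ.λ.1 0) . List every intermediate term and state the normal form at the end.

Answer: normal form = λ.λ.λ.1 0  (in 2 steps)

Working:
  start: (λ.0 (λ.λ.0)) (λ.λ.λ.λ.1 0)
  step 1: (λ.λ.λ.λ.1 0) (λ.λ.0)
  step 2: λ.λ.λ.1 0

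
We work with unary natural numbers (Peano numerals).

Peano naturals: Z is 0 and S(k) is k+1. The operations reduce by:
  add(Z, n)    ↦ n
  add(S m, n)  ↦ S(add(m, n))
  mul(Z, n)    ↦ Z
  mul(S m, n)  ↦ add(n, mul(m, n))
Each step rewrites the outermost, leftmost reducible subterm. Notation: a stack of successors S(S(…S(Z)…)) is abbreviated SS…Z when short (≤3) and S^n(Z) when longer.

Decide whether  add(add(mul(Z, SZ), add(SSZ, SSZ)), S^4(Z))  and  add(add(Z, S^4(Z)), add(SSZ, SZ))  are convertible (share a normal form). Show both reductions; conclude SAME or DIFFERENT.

Term A:
  start: add(add(mul(Z, SZ), add(SSZ, SSZ)), S^4(Z))
  →1  add(add(Z, add(SSZ, SSZ)), S^4(Z))
  →2  add(add(SSZ, SSZ), S^4(Z))
  →3  add(S(add(SZ, SSZ)), S^4(Z))
  →4  S(add(add(SZ, SSZ), S^4(Z)))
  →5  S(add(S(add(Z, SSZ)), S^4(Z)))
  →6  S(S(add(add(Z, SSZ), S^4(Z))))
  →7  S(S(add(SSZ, S^4(Z))))
  →8  S(S(S(add(SZ, S^4(Z)))))
  →9  S(S(S(S(add(Z, S^4(Z))))))
  →10  S^8(Z)

Term B:
  start: add(add(Z, S^4(Z)), add(SSZ, SZ))
  →1  add(S^4(Z), add(SSZ, SZ))
  →2  S(add(SSSZ, add(SSZ, SZ)))
  →3  S(S(add(SSZ, add(SSZ, SZ))))
  →4  S(S(S(add(SZ, add(SSZ, SZ)))))
  →5  S(S(S(S(add(Z, add(SSZ, SZ))))))
  →6  S(S(S(S(add(SSZ, SZ)))))
  →7  S(S(S(S(S(add(SZ, SZ))))))
  →8  S(S(S(S(S(S(add(Z, SZ)))))))
  →9  S^7(Z)

Answer: DIFFERENT — A ⇓ S^8(Z), B ⇓ S^7(Z)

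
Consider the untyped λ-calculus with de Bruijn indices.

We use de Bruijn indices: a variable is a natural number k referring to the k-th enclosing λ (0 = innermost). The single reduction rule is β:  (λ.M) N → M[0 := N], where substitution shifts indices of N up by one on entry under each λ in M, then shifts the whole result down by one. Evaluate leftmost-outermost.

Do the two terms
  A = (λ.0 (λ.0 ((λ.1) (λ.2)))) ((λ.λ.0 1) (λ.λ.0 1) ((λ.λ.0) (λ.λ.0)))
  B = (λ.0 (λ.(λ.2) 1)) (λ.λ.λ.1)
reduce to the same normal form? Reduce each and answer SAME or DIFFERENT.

Term A:
  start: (λ.0 (λ.0 ((λ.1) (λ.2)))) ((λ.λ.0 1) (λ.λ.0 1) ((λ.λ.0) (λ.λ.0)))
  [1] (λ.λ.0 1) (λ.λ.0 1) ((λ.λ.0) (λ.λ.0)) (λ.0 ((λ.1) (λ.(λ.λ.0 1) (λ.λ.0 1) ((λ.λ.0) (λ.λ.0)))))
  [2] (λ.0 (λ.λ.0 1)) ((λ.λ.0) (λ.λ.0)) (λ.0 ((λ.1) (λ.(λ.λ.0 1) (λ.λ.0 1) ((λ.λ.0) (λ.λ.0)))))
  [3] (λ.λ.0) (λ.λ.0) (λ.λ.0 1) (λ.0 ((λ.1) (λ.(λ.λ.0 1) (λ.λ.0 1) ((λ.λ.0) (λ.λ.0)))))
  [4] (λ.0) (λ.λ.0 1) (λ.0 ((λ.1) (λ.(λ.λ.0 1) (λ.λ.0 1) ((λ.λ.0) (λ.λ.0)))))
  [5] (λ.λ.0 1) (λ.0 ((λ.1) (λ.(λ.λ.0 1) (λ.λ.0 1) ((λ.λ.0) (λ.λ.0)))))
  [6] λ.0 (λ.0 ((λ.1) (λ.(λ.λ.0 1) (λ.λ.0 1) ((λ.λ.0) (λ.λ.0)))))
  [7] λ.0 (λ.0 0)

Term B:
  start: (λ.0 (λ.(λ.2) 1)) (λ.λ.λ.1)
  [1] (λ.λ.λ.1) (λ.(λ.λ.λ.λ.1) (λ.λ.λ.1))
  [2] λ.λ.1

Answer: DIFFERENT — A ⇓ λ.0 (λ.0 0), B ⇓ λ.λ.1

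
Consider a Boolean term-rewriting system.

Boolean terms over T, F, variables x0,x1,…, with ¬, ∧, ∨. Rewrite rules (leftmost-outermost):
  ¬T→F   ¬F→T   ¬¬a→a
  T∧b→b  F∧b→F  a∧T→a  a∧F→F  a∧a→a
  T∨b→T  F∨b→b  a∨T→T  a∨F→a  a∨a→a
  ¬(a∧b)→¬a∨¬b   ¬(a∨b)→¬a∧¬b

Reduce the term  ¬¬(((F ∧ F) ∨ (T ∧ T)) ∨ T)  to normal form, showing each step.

  start: ¬¬(((F ∧ F) ∨ (T ∧ T)) ∨ T)
  →1  ((F ∧ F) ∨ (T ∧ T)) ∨ T
  →2  T

Answer: normal form = T  (in 2 steps)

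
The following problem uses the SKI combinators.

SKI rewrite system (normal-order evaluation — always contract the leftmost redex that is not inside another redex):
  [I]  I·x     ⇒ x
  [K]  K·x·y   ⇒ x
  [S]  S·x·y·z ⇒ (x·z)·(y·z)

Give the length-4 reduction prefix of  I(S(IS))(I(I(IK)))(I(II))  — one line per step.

  start: I(S(IS))(I(I(IK)))(I(II))
  [1] S(IS)(I(I(IK)))(I(II))
  [2] IS(I(II))(I(I(IK))(I(II)))
  [3] S(I(II))(I(I(IK))(I(II)))
  [4] S(II)(I(I(IK))(I(II)))

Answer: after 4 steps: S(II)(I(I(IK))(I(II)))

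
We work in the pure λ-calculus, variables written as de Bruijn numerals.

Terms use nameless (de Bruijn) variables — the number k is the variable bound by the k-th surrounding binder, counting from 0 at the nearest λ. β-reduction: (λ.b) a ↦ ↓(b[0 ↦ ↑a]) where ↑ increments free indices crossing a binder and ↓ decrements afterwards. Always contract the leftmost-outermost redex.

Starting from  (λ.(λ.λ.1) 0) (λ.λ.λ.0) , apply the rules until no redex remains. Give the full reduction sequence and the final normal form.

  start: (λ.(λ.λ.1) 0) (λ.λ.λ.0)
  →1  (λ.λ.1) (λ.λ.λ.0)
  →2  λ.λ.λ.λ.0

Answer: normal form = λ.λ.λ.λ.0  (in 2 steps)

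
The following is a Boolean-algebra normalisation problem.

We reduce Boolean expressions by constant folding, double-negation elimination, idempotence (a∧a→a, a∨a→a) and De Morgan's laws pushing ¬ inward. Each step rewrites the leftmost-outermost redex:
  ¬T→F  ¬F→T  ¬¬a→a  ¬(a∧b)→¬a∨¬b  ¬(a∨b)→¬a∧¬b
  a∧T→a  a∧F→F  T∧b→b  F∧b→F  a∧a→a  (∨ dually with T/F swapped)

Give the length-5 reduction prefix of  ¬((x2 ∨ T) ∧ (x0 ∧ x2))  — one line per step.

  start: ¬((x2 ∨ T) ∧ (x0 ∧ x2))
  →1  ¬(x2 ∨ T) ∨ ¬(x0 ∧ x2)
  →2  (¬x2 ∧ ¬T) ∨ ¬(x0 ∧ x2)
  →3  (¬x2 ∧ F) ∨ ¬(x0 ∧ x2)
  →4  F ∨ ¬(x0 ∧ x2)
  →5  ¬(x0 ∧ x2)

Answer: after 5 steps: ¬(x0 ∧ x2)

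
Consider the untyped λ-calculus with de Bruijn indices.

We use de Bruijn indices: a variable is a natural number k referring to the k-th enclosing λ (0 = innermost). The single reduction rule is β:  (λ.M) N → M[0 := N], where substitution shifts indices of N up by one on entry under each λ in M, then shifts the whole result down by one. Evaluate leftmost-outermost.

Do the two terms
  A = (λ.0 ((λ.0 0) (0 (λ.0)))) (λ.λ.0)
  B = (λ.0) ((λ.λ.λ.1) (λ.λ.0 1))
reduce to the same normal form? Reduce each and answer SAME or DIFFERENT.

Term A:
  start: (λ.0 ((λ.0 0) (0 (λ.0)))) (λ.λ.0)
  [1] (λ.λ.0) ((λ.0 0) ((λ.λ.0) (λ.0)))
  [2] λ.0

Term B:
  start: (λ.0) ((λ.λ.λ.1) (λ.λ.0 1))
  [1] (λ.λ.λ.1) (λ.λ.0 1)
  [2] λ.λ.1

Answer: DIFFERENT — A ⇓ λ.0, B ⇓ λ.λ.1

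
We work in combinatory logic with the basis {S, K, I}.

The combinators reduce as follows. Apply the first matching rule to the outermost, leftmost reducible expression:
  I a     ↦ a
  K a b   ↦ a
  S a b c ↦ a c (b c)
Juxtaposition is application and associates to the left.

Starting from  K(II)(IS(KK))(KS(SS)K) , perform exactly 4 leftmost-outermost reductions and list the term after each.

  start: K(II)(IS(KK))(KS(SS)K)
  step 1: II(KS(SS)K)
  step 2: I(KS(SS)K)
  step 3: KS(SS)K
  step 4: SK

Answer: after 4 steps: SK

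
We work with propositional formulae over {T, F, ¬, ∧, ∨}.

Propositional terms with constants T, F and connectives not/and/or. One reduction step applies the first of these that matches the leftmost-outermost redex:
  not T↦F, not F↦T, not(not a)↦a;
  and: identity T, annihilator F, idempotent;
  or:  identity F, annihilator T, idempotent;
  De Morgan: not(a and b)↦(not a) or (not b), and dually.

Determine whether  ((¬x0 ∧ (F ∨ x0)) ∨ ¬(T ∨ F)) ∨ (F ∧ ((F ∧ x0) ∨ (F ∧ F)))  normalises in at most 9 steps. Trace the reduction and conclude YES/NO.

  start: ((¬x0 ∧ (F ∨ x0)) ∨ ¬(T ∨ F)) ∨ (F ∧ ((F ∧ x0) ∨ (F ∧ F)))
  →1  ((¬x0 ∧ x0) ∨ ¬(T ∨ F)) ∨ (F ∧ ((F ∧ x0) ∨ (F ∧ F)))
  →2  ((¬x0 ∧ x0) ∨ (¬T ∧ ¬F)) ∨ (F ∧ ((F ∧ x0) ∨ (F ∧ F)))
  →3  ((¬x0 ∧ x0) ∨ (F ∧ ¬F)) ∨ (F ∧ ((F ∧ x0) ∨ (F ∧ F)))
  →4  ((¬x0 ∧ x0) ∨ F) ∨ (F ∧ ((F ∧ x0) ∨ (F ∧ F)))
  →5  (¬x0 ∧ x0) ∨ (F ∧ ((F ∧ x0) ∨ (F ∧ F)))
  →6  (¬x0 ∧ x0) ∨ F
  →7  ¬x0 ∧ x0

Answer: YES — reaches normal form ¬x0 ∧ x0 in 7 ≤ 9 steps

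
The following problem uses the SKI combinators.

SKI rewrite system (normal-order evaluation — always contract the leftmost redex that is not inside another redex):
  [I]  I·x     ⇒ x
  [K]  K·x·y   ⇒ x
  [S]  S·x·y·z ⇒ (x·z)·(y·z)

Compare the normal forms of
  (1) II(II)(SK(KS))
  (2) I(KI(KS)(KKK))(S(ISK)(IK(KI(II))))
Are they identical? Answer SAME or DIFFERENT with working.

Term A:
  start: II(II)(SK(KS))
  step 1: I(II)(SK(KS))
  step 2: II(SK(KS))
  step 3: I(SK(KS))
  step 4: SK(KS)

Term B:
  start: I(KI(KS)(KKK))(S(ISK)(IK(KI(II))))
  step 1: KI(KS)(KKK)(S(ISK)(IK(KI(II))))
  step 2: I(KKK)(S(ISK)(IK(KI(II))))
  step 3: KKK(S(ISK)(IK(KI(II))))
  step 4: K(S(ISK)(IK(KI(II))))
  step 5: K(S(SK)(IK(KI(II))))
  step 6: K(S(SK)(K(KI(II))))
  step 7: K(S(SK)(KI))

Answer: DIFFERENT — A ⇓ SK(KS), B ⇓ K(S(SK)(KI))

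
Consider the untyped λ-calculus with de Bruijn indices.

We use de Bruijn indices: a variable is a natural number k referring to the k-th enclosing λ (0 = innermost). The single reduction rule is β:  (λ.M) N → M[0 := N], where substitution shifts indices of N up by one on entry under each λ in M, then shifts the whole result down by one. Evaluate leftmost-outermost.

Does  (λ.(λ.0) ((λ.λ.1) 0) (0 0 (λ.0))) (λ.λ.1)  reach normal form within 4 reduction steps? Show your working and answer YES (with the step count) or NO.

  start: (λ.(λ.0) ((λ.λ.1) 0) (0 0 (λ.0))) (λ.λ.1)
  →1  (λ.0) ((λ.λ.1) (λ.λ.1)) ((λ.λ.1) (λ.λ.1) (λ.0))
  →2  (λ.λ.1) (λ.λ.1) ((λ.λ.1) (λ.λ.1) (λ.0))
  →3  (λ.λ.λ.1) ((λ.λ.1) (λ.λ.1) (λ.0))
  →4  λ.λ.1

Answer: YES — reaches normal form λ.λ.1 in 4 ≤ 4 steps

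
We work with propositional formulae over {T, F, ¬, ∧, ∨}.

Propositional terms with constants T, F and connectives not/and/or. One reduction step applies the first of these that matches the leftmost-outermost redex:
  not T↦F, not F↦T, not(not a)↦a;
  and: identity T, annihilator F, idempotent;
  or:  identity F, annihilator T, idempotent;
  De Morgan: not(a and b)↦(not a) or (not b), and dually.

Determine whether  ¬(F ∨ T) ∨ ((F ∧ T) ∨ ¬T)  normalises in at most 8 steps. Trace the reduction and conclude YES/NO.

  start: ¬(F ∨ T) ∨ ((F ∧ T) ∨ ¬T)
  step 1: (¬F ∧ ¬T) ∨ ((F ∧ T) ∨ ¬T)
  step 2: (T ∧ ¬T) ∨ ((F ∧ T) ∨ ¬T)
  step 3: ¬T ∨ ((F ∧ T) ∨ ¬T)
  step 4: F ∨ ((F ∧ T) ∨ ¬T)
  step 5: (F ∧ T) ∨ ¬T
  step 6: F ∨ ¬T
  step 7: ¬T
  step 8: F

Answer: YES — reaches normal form F in 8 ≤ 8 steps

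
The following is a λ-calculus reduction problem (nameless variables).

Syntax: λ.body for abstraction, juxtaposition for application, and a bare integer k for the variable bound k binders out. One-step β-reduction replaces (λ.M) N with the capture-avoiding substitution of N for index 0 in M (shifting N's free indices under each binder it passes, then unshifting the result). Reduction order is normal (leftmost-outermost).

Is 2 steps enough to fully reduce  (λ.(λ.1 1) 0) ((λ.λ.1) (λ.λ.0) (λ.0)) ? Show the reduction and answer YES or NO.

Answer: NO — after 2 steps the term is (λ.λ.1) (λ.λ.0) (λ.0) ((λ.λ.1) (λ.λ.0) (λ.0)), not yet normal

Derivation:
  start: (λ.(λ.1 1) 0) ((λ.λ.1) (λ.λ.0) (λ.0))
  [1] (λ.(λ.λ.1) (λ.λ.0) (λ.0) ((λ.λ.1) (λ.λ.0) (λ.0))) ((λ.λ.1) (λ.λ.0) (λ.0))
  [2] (λ.λ.1) (λ.λ.0) (λ.0) ((λ.λ.1) (λ.λ.0) (λ.0))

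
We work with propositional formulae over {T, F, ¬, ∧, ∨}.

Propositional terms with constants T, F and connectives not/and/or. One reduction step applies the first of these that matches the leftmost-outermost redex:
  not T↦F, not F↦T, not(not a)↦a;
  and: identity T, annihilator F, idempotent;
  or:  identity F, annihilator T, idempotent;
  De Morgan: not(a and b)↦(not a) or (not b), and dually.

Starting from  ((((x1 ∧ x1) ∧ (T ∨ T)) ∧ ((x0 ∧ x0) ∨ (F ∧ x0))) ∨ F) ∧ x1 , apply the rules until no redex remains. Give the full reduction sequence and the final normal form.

Answer: normal form = (x1 ∧ x0) ∧ x1  (in 7 steps)

Working:
  start: ((((x1 ∧ x1) ∧ (T ∨ T)) ∧ ((x0 ∧ x0) ∨ (F ∧ x0))) ∨ F) ∧ x1
  →1  (((x1 ∧ x1) ∧ (T ∨ T)) ∧ ((x0 ∧ x0) ∨ (F ∧ x0))) ∧ x1
  →2  ((x1 ∧ (T ∨ T)) ∧ ((x0 ∧ x0) ∨ (F ∧ x0))) ∧ x1
  →3  ((x1 ∧ T) ∧ ((x0 ∧ x0) ∨ (F ∧ x0))) ∧ x1
  →4  (x1 ∧ ((x0 ∧ x0) ∨ (F ∧ x0))) ∧ x1
  →5  (x1 ∧ (x0 ∨ (F ∧ x0))) ∧ x1
  →6  (x1 ∧ (x0 ∨ F)) ∧ x1
  →7  (x1 ∧ x0) ∧ x1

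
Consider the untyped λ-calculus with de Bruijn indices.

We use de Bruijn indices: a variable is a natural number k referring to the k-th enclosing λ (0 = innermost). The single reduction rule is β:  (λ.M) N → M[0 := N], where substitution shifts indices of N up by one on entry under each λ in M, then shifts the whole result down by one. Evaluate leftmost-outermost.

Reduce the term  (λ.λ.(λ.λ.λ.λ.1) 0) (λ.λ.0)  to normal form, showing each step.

  start: (λ.λ.(λ.λ.λ.λ.1) 0) (λ.λ.0)
  →1  λ.(λ.λ.λ.λ.1) 0
  →2  λ.λ.λ.λ.1

Answer: normal form = λ.λ.λ.λ.1  (in 2 steps)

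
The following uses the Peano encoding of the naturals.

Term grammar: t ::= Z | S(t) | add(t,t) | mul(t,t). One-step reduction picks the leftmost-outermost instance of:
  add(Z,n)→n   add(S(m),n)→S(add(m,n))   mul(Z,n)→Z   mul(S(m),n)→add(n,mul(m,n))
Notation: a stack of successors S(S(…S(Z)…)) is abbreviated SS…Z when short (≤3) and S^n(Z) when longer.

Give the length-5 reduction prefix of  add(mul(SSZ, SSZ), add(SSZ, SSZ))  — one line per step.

  start: add(mul(SSZ, SSZ), add(SSZ, SSZ))
  →1  add(add(SSZ, mul(SZ, SSZ)), add(SSZ, SSZ))
  →2  add(S(add(SZ, mul(SZ, SSZ))), add(SSZ, SSZ))
  →3  S(add(add(SZ, mul(SZ, SSZ)), add(SSZ, SSZ)))
  →4  S(add(S(add(Z, mul(SZ, SSZ))), add(SSZ, SSZ)))
  →5  S(S(add(add(Z, mul(SZ, SSZ)), add(SSZ, SSZ))))

Answer: after 5 steps: S(S(add(add(Z, mul(SZ, SSZ)), add(SSZ, SSZ))))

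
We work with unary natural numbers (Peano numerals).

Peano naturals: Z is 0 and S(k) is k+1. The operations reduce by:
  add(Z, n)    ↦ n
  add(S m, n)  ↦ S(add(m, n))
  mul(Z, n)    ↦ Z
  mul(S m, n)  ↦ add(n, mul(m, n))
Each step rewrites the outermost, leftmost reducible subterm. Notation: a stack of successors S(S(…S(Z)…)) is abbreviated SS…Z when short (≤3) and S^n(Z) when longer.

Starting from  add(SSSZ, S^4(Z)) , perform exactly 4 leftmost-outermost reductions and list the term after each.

Answer: after 4 steps: S^7(Z)

Derivation:
  start: add(SSSZ, S^4(Z))
  →1  S(add(SSZ, S^4(Z)))
  →2  S(S(add(SZ, S^4(Z))))
  →3  S(S(S(add(Z, S^4(Z)))))
  →4  S^7(Z)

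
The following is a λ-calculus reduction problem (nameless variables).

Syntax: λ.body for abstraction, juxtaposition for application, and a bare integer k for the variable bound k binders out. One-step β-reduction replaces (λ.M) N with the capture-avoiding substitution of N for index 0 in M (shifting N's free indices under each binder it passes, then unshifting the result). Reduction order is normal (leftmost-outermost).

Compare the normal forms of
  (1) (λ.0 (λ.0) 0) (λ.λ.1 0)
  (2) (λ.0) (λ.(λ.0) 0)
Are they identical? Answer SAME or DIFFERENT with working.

Term A:
  start: (λ.0 (λ.0) 0) (λ.λ.1 0)
  [1] (λ.λ.1 0) (λ.0) (λ.λ.1 0)
  [2] (λ.(λ.0) 0) (λ.λ.1 0)
  [3] (λ.0) (λ.λ.1 0)
  [4] λ.λ.1 0

Term B:
  start: (λ.0) (λ.(λ.0) 0)
  [1] λ.(λ.0) 0
  [2] λ.0

Answer: DIFFERENT — A ⇓ λ.λ.1 0, B ⇓ λ.0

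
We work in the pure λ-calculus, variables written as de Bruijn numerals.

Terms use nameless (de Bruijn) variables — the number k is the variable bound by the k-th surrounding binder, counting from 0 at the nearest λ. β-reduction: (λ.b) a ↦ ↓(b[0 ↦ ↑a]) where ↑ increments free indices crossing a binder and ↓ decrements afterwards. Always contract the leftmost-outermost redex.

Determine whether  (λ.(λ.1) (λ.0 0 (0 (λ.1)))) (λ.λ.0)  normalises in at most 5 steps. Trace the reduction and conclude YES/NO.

  start: (λ.(λ.1) (λ.0 0 (0 (λ.1)))) (λ.λ.0)
  [1] (λ.λ.λ.0) (λ.0 0 (0 (λ.1)))
  [2] λ.λ.0

Answer: YES — reaches normal form λ.λ.0 in 2 ≤ 5 steps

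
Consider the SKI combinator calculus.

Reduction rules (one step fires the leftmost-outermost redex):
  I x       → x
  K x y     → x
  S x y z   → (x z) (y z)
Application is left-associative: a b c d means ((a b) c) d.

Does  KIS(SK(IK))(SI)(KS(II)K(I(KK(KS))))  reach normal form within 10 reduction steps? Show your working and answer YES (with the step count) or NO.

Answer: YES — reaches normal form SI(SKK) in 7 ≤ 10 steps

Reduction:
  start: KIS(SK(IK))(SI)(KS(II)K(I(KK(KS))))
  step 1: I(SK(IK))(SI)(KS(II)K(I(KK(KS))))
  step 2: SK(IK)(SI)(KS(II)K(I(KK(KS))))
  step 3: K(SI)(IK(SI))(KS(II)K(I(KK(KS))))
  step 4: SI(KS(II)K(I(KK(KS))))
  step 5: SI(SK(I(KK(KS))))
  step 6: SI(SK(KK(KS)))
  step 7: SI(SKK)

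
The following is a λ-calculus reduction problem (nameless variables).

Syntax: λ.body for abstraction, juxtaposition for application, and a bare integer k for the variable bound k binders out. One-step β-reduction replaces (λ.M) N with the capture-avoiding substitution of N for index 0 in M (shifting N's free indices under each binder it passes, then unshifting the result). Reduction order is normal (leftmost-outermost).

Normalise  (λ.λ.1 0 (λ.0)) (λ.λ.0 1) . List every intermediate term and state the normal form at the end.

Answer: normal form = λ.0  (in 4 steps)

Working:
  start: (λ.λ.1 0 (λ.0)) (λ.λ.0 1)
  →1  λ.(λ.λ.0 1) 0 (λ.0)
  →2  λ.(λ.0 1) (λ.0)
  →3  λ.(λ.0) 0
  →4  λ.0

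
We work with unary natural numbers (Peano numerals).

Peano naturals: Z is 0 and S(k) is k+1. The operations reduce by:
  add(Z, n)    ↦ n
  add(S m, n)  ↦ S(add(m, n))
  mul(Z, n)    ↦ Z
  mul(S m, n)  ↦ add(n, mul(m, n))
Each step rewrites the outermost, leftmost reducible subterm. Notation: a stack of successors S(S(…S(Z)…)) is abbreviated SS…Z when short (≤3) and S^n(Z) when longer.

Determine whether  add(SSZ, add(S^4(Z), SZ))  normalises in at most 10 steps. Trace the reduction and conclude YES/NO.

Answer: YES — reaches normal form S^7(Z) in 8 ≤ 10 steps

Reduction:
  start: add(SSZ, add(S^4(Z), SZ))
  [1] S(add(SZ, add(S^4(Z), SZ)))
  [2] S(S(add(Z, add(S^4(Z), SZ))))
  [3] S(S(add(S^4(Z), SZ)))
  [4] S(S(S(add(SSSZ, SZ))))
  [5] S(S(S(S(add(SSZ, SZ)))))
  [6] S(S(S(S(S(add(SZ, SZ))))))
  [7] S(S(S(S(S(S(add(Z, SZ)))))))
  [8] S^7(Z)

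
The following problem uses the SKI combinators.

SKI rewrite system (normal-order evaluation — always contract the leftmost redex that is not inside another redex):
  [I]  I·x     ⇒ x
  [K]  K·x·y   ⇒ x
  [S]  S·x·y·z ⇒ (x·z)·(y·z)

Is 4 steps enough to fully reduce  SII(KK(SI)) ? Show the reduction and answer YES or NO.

Answer: NO — after 4 steps the term is K(KK(SI)), not yet normal

Reduction:
  start: SII(KK(SI))
  step 1: I(KK(SI))(I(KK(SI)))
  step 2: KK(SI)(I(KK(SI)))
  step 3: K(I(KK(SI)))
  step 4: K(KK(SI))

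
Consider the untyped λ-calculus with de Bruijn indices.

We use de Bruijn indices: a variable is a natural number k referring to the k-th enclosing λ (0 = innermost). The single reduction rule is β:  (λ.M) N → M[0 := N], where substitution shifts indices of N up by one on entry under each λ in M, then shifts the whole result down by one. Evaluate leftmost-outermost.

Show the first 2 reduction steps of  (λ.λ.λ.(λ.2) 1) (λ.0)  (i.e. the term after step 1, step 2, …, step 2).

  start: (λ.λ.λ.(λ.2) 1) (λ.0)
  →1  λ.λ.(λ.2) 1
  →2  λ.λ.1

Answer: after 2 steps: λ.λ.1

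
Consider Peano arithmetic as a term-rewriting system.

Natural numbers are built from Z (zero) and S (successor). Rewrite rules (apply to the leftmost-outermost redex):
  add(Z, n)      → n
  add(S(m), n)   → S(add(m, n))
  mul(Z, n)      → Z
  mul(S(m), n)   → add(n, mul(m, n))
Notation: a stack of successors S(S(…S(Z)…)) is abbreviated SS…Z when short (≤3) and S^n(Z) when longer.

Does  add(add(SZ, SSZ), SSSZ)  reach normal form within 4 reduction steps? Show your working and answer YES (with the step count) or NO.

Answer: NO — after 4 steps the term is S(S(add(SZ, SSSZ))), not yet normal

Derivation:
  start: add(add(SZ, SSZ), SSSZ)
  →1  add(S(add(Z, SSZ)), SSSZ)
  →2  S(add(add(Z, SSZ), SSSZ))
  →3  S(add(SSZ, SSSZ))
  →4  S(S(add(SZ, SSSZ)))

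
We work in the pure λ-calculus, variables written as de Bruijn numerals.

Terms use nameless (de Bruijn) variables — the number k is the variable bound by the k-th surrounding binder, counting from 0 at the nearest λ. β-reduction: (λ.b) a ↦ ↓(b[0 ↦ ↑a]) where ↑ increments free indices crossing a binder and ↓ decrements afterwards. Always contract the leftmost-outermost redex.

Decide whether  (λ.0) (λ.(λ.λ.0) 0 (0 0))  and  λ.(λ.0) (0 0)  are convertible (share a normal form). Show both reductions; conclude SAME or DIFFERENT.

Term A:
  start: (λ.0) (λ.(λ.λ.0) 0 (0 0))
  step 1: λ.(λ.λ.0) 0 (0 0)
  step 2: λ.(λ.0) (0 0)
  step 3: λ.0 0

Term B:
  start: λ.(λ.0) (0 0)
  step 1: λ.0 0

Answer: SAME — A ⇓ λ.0 0, B ⇓ λ.0 0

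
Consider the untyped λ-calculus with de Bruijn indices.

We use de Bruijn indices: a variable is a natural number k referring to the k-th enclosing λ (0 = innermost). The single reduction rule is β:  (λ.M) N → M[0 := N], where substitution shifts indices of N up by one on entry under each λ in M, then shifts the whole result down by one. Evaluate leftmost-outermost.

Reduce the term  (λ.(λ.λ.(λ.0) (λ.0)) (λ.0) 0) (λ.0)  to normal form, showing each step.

  start: (λ.(λ.λ.(λ.0) (λ.0)) (λ.0) 0) (λ.0)
  step 1: (λ.λ.(λ.0) (λ.0)) (λ.0) (λ.0)
  step 2: (λ.(λ.0) (λ.0)) (λ.0)
  step 3: (λ.0) (λ.0)
  step 4: λ.0

Answer: normal form = λ.0  (in 4 steps)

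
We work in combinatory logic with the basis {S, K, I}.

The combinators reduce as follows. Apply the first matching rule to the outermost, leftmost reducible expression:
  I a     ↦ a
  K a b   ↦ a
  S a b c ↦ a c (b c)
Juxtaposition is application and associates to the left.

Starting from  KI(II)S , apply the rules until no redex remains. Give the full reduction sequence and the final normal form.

  start: KI(II)S
  [1] IS
  [2] S

Answer: normal form = S  (in 2 steps)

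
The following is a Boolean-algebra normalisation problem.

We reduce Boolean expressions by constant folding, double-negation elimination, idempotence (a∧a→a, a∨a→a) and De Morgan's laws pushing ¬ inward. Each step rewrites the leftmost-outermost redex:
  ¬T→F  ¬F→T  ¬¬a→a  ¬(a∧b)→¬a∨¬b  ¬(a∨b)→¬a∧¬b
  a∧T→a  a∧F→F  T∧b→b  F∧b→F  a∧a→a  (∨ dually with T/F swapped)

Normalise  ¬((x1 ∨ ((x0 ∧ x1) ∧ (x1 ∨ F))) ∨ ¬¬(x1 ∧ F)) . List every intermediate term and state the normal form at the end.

Answer: normal form = ¬x1 ∧ ((¬x0 ∨ ¬x1) ∨ ¬x1)  (in 12 steps)

Derivation:
  start: ¬((x1 ∨ ((x0 ∧ x1) ∧ (x1 ∨ F))) ∨ ¬¬(x1 ∧ F))
  →1  ¬(x1 ∨ ((x0 ∧ x1) ∧ (x1 ∨ F))) ∧ ¬¬¬(x1 ∧ F)
  →2  (¬x1 ∧ ¬((x0 ∧ x1) ∧ (x1 ∨ F))) ∧ ¬¬¬(x1 ∧ F)
  →3  (¬x1 ∧ (¬(x0 ∧ x1) ∨ ¬(x1 ∨ F))) ∧ ¬¬¬(x1 ∧ F)
  →4  (¬x1 ∧ ((¬x0 ∨ ¬x1) ∨ ¬(x1 ∨ F))) ∧ ¬¬¬(x1 ∧ F)
  →5  (¬x1 ∧ ((¬x0 ∨ ¬x1) ∨ (¬x1 ∧ ¬F))) ∧ ¬¬¬(x1 ∧ F)
  →6  (¬x1 ∧ ((¬x0 ∨ ¬x1) ∨ (¬x1 ∧ T))) ∧ ¬¬¬(x1 ∧ F)
  →7  (¬x1 ∧ ((¬x0 ∨ ¬x1) ∨ ¬x1)) ∧ ¬¬¬(x1 ∧ F)
  →8  (¬x1 ∧ ((¬x0 ∨ ¬x1) ∨ ¬x1)) ∧ ¬(x1 ∧ F)
  →9  (¬x1 ∧ ((¬x0 ∨ ¬x1) ∨ ¬x1)) ∧ (¬x1 ∨ ¬F)
  →10  (¬x1 ∧ ((¬x0 ∨ ¬x1) ∨ ¬x1)) ∧ (¬x1 ∨ T)
  →11  (¬x1 ∧ ((¬x0 ∨ ¬x1) ∨ ¬x1)) ∧ T
  →12  ¬x1 ∧ ((¬x0 ∨ ¬x1) ∨ ¬x1)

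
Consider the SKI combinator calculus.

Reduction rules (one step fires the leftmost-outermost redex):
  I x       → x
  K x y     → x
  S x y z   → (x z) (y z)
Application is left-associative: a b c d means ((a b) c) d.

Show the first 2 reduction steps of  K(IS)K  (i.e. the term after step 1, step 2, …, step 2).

  start: K(IS)K
  [1] IS
  [2] S

Answer: after 2 steps: S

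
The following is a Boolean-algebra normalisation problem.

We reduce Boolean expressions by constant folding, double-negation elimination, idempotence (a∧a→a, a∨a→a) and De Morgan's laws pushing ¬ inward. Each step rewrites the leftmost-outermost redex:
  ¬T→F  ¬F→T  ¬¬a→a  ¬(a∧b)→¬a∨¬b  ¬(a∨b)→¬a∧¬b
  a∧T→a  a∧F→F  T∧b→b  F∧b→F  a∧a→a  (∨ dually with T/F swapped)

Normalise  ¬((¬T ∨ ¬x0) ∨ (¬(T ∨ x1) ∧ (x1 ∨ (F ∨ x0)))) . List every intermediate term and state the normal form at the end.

Answer: normal form = x0  (in 10 steps)

Reduction:
  start: ¬((¬T ∨ ¬x0) ∨ (¬(T ∨ x1) ∧ (x1 ∨ (F ∨ x0))))
  step 1: ¬(¬T ∨ ¬x0) ∧ ¬(¬(T ∨ x1) ∧ (x1 ∨ (F ∨ x0)))
  step 2: (¬¬T ∧ ¬¬x0) ∧ ¬(¬(T ∨ x1) ∧ (x1 ∨ (F ∨ x0)))
  step 3: (T ∧ ¬¬x0) ∧ ¬(¬(T ∨ x1) ∧ (x1 ∨ (F ∨ x0)))
  step 4: ¬¬x0 ∧ ¬(¬(T ∨ x1) ∧ (x1 ∨ (F ∨ x0)))
  step 5: x0 ∧ ¬(¬(T ∨ x1) ∧ (x1 ∨ (F ∨ x0)))
  step 6: x0 ∧ (¬¬(T ∨ x1) ∨ ¬(x1 ∨ (F ∨ x0)))
  step 7: x0 ∧ ((T ∨ x1) ∨ ¬(x1 ∨ (F ∨ x0)))
  step 8: x0 ∧ (T ∨ ¬(x1 ∨ (F ∨ x0)))
  step 9: x0 ∧ T
  step 10: x0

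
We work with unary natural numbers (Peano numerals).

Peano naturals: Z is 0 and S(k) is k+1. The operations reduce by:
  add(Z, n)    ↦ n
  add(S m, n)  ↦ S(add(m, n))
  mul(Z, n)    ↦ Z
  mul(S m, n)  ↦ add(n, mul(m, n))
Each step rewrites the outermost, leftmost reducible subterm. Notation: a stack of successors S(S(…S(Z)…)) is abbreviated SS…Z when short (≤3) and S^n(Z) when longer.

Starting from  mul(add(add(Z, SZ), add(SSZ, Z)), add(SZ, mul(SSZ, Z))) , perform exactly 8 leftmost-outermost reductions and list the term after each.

Answer: after 8 steps: S(add(mul(SZ, Z), mul(add(Z, add(SSZ, Z)), add(SZ, mul(SSZ, Z)))))

Working:
  start: mul(add(add(Z, SZ), add(SSZ, Z)), add(SZ, mul(SSZ, Z)))
  [1] mul(add(SZ, add(SSZ, Z)), add(SZ, mul(SSZ, Z)))
  [2] mul(S(add(Z, add(SSZ, Z))), add(SZ, mul(SSZ, Z)))
  [3] add(add(SZ, mul(SSZ, Z)), mul(add(Z, add(SSZ, Z)), add(SZ, mul(SSZ, Z))))
  [4] add(S(add(Z, mul(SSZ, Z))), mul(add(Z, add(SSZ, Z)), add(SZ, mul(SSZ, Z))))
  [5] S(add(add(Z, mul(SSZ, Z)), mul(add(Z, add(SSZ, Z)), add(SZ, mul(SSZ, Z)))))
  [6] S(add(mul(SSZ, Z), mul(add(Z, add(SSZ, Z)), add(SZ, mul(SSZ, Z)))))
  [7] S(add(add(Z, mul(SZ, Z)), mul(add(Z, add(SSZ, Z)), add(SZ, mul(SSZ, Z)))))
  [8] S(add(mul(SZ, Z), mul(add(Z, add(SSZ, Z)), add(SZ, mul(SSZ, Z)))))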